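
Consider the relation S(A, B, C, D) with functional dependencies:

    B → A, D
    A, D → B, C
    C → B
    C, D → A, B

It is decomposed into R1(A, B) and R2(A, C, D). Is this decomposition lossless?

Common attributes: R1 ∩ R2 = {A}.
No dependency enlarges {A}, so (A)⁺ = {A}.
The closure contains neither all of R1 = {A, B} nor all of R2 = {A, C, D}, so the common attributes are not a superkey of either fragment. The join is lossy.

No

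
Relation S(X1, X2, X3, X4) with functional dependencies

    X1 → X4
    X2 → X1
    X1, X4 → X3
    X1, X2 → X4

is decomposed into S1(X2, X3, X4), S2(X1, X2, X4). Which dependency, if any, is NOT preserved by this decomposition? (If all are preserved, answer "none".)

X1, X4 → X3

Check X1, X4 → X3: no single fragment contains all of {X1, X3, X4}, and the restricted closure of {X1, X4} across the fragments never reaches {X3}.
X1 → X4 is preserved.
X2 → X1 is preserved.
X1, X2 → X4 is preserved.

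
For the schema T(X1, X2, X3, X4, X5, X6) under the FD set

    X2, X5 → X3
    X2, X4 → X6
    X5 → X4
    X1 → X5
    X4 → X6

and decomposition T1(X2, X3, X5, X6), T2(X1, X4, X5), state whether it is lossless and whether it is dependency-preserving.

lossy and not dependency-preserving

Lossless test: (X5)⁺ = {X4, X5, X6}, which is a superkey of neither fragment — lossy.
Dependency preservation: the restricted closure of {X2, X4} across the fragments never reaches {X6}, so X2, X4 → X6 cannot be enforced without a join — not preserved.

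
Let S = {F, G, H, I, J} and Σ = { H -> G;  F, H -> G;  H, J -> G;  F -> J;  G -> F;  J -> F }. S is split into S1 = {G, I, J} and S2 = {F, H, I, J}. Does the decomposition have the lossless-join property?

No

Common attributes: S1 ∩ S2 = {I, J}.
Closure of {I, J}: J → F applies, adding F. So (I, J)⁺ = {F, I, J}.
The closure contains neither all of S1 = {G, I, J} nor all of S2 = {F, H, I, J}, so the common attributes are not a superkey of either fragment. The join is lossy.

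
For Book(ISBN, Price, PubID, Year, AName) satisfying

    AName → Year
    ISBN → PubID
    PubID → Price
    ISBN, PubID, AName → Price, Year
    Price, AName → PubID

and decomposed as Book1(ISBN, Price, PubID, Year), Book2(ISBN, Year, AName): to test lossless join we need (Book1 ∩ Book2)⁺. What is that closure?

Book1 ∩ Book2 = {ISBN, Year}.
ISBN → PubID applies, adding PubID
PubID → Price applies, adding Price
Closure: {ISBN, Price, PubID, Year}.

ISBN, Price, PubID, Year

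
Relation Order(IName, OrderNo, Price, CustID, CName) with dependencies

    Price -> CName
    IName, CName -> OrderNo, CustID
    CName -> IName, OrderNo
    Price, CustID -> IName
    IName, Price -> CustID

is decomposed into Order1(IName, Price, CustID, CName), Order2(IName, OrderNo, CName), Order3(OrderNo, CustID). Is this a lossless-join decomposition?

Chase test. Columns are IName, OrderNo, Price, CustID, CName; row i has aⱼ where attribute j ∈ Orderi, else bᵢⱼ.
Initial tableau (one row per fragment):
  row 1: a1 b12 a3 a4 a5
  row 2: a1 a2 b23 b24 a5
  row 3: b31 a2 b33 a4 b35
Rows 1 and 2 agree on IName, CName; apply IName, CName→OrderNo, CustID and equate their OrderNo, CustID entries.
Row 1 is now all distinguished symbols — the join is lossless.

Yes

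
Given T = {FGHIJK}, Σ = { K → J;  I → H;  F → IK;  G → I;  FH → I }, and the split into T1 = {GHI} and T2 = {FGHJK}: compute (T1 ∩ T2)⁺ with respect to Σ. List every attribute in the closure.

T1 ∩ T2 = {GH}.
G → I applies, adding I
Closure: {GHI}.

GHI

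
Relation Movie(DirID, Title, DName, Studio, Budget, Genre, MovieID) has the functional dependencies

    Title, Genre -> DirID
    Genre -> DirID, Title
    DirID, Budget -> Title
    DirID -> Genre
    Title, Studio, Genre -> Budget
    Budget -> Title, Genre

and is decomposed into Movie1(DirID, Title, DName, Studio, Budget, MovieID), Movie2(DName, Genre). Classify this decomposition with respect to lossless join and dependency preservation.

lossy and not dependency-preserving

Lossless test: (DName)⁺ = {DName}, which is a superkey of neither fragment — lossy.
Dependency preservation: the restricted closure of {Title, Genre} across the fragments never reaches {DirID}, so Title, Genre → DirID cannot be enforced without a join — not preserved.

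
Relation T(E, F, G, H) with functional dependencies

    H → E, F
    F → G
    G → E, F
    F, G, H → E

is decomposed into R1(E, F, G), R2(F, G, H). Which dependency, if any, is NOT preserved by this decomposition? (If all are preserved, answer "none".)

H → E, F: restricted closure across fragments reaches E, F.
F → G lies within R1.
G → E, F lies within R1.
F, G, H → E: restricted closure across fragments reaches E.
Every dependency is enforceable on the fragments, so the decomposition is dependency-preserving.

none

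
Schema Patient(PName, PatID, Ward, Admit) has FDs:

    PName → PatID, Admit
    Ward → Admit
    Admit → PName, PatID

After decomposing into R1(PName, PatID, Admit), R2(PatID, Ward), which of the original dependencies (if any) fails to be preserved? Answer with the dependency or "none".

Check Ward → Admit: no single fragment contains all of {Ward, Admit}, and the restricted closure of {Ward} across the fragments never reaches {Admit}.
PName → PatID, Admit is preserved.
Admit → PName, PatID is preserved.

Ward → Admit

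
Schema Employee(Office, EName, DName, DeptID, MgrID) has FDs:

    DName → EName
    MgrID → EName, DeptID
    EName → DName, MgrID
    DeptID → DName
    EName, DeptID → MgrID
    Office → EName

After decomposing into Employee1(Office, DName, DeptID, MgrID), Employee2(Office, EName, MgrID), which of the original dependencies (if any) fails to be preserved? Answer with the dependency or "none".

DName → EName: restricted closure across fragments reaches EName.
MgrID → EName, DeptID: restricted closure across fragments reaches EName, DeptID.
EName → DName, MgrID: restricted closure across fragments reaches DName, MgrID.
DeptID → DName lies within Employee1.
EName, DeptID → MgrID: restricted closure across fragments reaches MgrID.
Office → EName lies within Employee2.
Every dependency is enforceable on the fragments, so the decomposition is dependency-preserving.

none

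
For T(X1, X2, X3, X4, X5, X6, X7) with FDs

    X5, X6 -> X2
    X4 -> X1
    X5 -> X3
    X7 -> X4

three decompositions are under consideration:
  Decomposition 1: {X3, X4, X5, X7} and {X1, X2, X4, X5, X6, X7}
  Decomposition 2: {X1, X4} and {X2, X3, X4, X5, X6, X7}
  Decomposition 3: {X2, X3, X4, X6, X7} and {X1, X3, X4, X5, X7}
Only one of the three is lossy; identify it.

Decomposition 3

Decomposition 1: common = {X4, X5, X7}, closure = {X1, X3, X4, X5, X7} → lossless.
Decomposition 2: common = {X4}, closure = {X1, X4} → lossless.
Decomposition 3: common = {X3, X4, X7}, closure = {X1, X3, X4, X7} → lossy.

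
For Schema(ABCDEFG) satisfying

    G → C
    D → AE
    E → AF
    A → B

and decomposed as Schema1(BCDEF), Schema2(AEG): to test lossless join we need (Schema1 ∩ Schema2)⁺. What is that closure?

Schema1 ∩ Schema2 = {E}.
E → AF applies, adding AF
A → B applies, adding B
Closure: {ABEF}.

ABEF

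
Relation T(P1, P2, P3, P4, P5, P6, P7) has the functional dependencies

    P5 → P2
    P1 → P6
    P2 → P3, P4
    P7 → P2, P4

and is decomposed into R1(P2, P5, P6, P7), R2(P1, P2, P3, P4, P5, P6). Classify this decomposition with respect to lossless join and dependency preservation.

lossy but dependency-preserving

Lossless test: (P2, P5, P6)⁺ = {P2, P3, P4, P5, P6}, which is a superkey of neither fragment — lossy.
Dependency preservation: P7 → P2, P4 is not contained in any single fragment, but the restricted closure of its left-hand side across the fragments still reaches the right-hand side; the remaining FDs each lie inside some fragment. All dependencies are preserved.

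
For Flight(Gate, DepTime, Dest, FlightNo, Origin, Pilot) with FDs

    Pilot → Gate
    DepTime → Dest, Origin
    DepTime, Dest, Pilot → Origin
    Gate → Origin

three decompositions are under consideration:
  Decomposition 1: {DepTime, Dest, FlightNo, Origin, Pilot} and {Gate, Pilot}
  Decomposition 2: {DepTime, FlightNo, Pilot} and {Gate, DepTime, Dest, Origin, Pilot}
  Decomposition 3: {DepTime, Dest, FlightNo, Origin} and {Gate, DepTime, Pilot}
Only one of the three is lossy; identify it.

Decomposition 3

Decomposition 1: common = {Pilot}, closure = {Gate, Origin, Pilot} → lossless.
Decomposition 2: common = {DepTime, Pilot}, closure = {Gate, DepTime, Dest, Origin, Pilot} → lossless.
Decomposition 3: common = {DepTime}, closure = {DepTime, Dest, Origin} → lossy.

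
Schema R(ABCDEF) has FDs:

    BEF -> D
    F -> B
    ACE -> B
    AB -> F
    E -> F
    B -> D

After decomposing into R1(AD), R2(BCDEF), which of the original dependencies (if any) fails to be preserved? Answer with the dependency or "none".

AB -> F

Check AB → F: no single fragment contains all of {ABF}, and the restricted closure of {AB} across the fragments never reaches {F}.
BEF → D is preserved.
F → B is preserved.
ACE → B is preserved.
E → F is preserved.
B → D is preserved.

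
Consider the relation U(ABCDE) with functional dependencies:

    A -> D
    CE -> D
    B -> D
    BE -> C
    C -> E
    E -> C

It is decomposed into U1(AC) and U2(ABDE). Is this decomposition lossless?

Common attributes: U1 ∩ U2 = {A}.
Closure of {A}: A → D applies, adding D. So (A)⁺ = {AD}.
The closure contains neither all of U1 = {AC} nor all of U2 = {ABDE}, so the common attributes are not a superkey of either fragment. The join is lossy.

No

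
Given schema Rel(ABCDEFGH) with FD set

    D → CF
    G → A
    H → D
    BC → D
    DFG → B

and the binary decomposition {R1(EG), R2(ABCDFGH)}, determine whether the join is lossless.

Common attributes: R1 ∩ R2 = {G}.
Closure of {G}: G → A applies, adding A. So (G)⁺ = {AG}.
The closure contains neither all of R1 = {EG} nor all of R2 = {ABCDFGH}, so the common attributes are not a superkey of either fragment. The join is lossy.

No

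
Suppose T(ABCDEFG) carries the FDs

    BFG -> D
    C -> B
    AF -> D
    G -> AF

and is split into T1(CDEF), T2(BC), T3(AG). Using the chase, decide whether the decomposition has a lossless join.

Chase test. Columns are ABCDEFG; row i has aⱼ where attribute j ∈ Ti, else bᵢⱼ.
Initial tableau (one row per fragment):
  row 1: b11 b12 a3 a4 a5 a6 b17
  row 2: b21 a2 a3 b24 b25 b26 b27
  row 3: a1 b32 b33 b34 b35 b36 a7
Rows 1 and 2 agree on C; apply C→B and equate their B entries.
No row becomes fully distinguished — the join is lossy.

No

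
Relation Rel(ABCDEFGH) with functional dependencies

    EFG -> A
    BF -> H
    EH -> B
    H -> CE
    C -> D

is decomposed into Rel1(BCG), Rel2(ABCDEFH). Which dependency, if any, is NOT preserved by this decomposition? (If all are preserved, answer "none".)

Check EFG → A: no single fragment contains all of {AEFG}, and the restricted closure of {EFG} across the fragments never reaches {A}.
BF → H is preserved.
EH → B is preserved.
H → CE is preserved.
C → D is preserved.

EFG -> A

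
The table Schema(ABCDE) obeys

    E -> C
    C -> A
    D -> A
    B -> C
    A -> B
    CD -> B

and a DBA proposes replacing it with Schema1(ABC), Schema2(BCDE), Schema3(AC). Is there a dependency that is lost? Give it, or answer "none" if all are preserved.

E → C lies within Schema2.
C → A lies within Schema1.
D → A: restricted closure across fragments reaches A.
B → C lies within Schema1.
A → B lies within Schema1.
CD → B lies within Schema2.
Every dependency is enforceable on the fragments, so the decomposition is dependency-preserving.

none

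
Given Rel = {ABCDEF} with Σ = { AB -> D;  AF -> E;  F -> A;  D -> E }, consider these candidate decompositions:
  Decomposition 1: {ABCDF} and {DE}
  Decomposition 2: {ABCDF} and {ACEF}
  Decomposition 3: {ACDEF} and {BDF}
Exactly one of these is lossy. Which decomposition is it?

Decomposition 1: common = {D}, closure = {DE} → lossless.
Decomposition 2: common = {ACF}, closure = {ACEF} → lossless.
Decomposition 3: common = {DF}, closure = {ADEF} → lossy.

Decomposition 3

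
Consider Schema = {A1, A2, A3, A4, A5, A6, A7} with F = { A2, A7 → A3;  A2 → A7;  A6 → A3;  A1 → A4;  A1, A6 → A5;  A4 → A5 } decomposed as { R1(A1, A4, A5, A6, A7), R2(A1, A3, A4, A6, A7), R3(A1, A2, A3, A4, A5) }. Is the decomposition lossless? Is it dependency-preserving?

Lossless test (chase): Rows 1 and 2 agree on A6; apply A6→A3 and equate their A3 entries. Rows 1 and 2 agree on A1, A6; apply A1, A6→A5 and equate their A5 entries. No row becomes fully distinguished — the join is lossy.
Dependency preservation: the restricted closure of {A2} across the fragments never reaches {A7}, so A2 → A7 cannot be enforced without a join — not preserved.

lossy and not dependency-preserving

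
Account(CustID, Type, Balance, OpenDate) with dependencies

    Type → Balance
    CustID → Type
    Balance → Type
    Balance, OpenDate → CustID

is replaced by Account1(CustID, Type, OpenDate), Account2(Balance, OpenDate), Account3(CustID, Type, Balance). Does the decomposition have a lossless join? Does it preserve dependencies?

lossless and dependency-preserving

Lossless test (chase): Rows 1 and 3 agree on Type; apply Type→Balance and equate their Balance entries. Rows 1 and 2 agree on Balance; apply Balance→Type and equate their Type entries. Rows 1 and 2 agree on Balance, OpenDate; apply Balance, OpenDate→CustID and equate their CustID entries. Row 1 is now all distinguished symbols — the join is lossless.
Dependency preservation: Balance, OpenDate → CustID is not contained in any single fragment, but the restricted closure of its left-hand side across the fragments still reaches the right-hand side; the remaining FDs each lie inside some fragment. All dependencies are preserved.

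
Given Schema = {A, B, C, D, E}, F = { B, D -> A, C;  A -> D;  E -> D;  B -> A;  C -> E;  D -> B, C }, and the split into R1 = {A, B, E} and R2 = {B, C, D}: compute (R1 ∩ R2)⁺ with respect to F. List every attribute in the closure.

A, B, C, D, E

R1 ∩ R2 = {B}.
B → A applies, adding A
A → D applies, adding D
D → B, C applies, adding C
C → E applies, adding E
Closure: {A, B, C, D, E}.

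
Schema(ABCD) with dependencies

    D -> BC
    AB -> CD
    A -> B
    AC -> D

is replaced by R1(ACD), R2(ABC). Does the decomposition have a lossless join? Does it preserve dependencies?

lossless but not dependency-preserving

Lossless test: (AC)⁺ = {ABCD}, which contains all of one fragment — lossless.
Dependency preservation: the restricted closure of {D} across the fragments never reaches {BC}, so D → BC cannot be enforced without a join — not preserved.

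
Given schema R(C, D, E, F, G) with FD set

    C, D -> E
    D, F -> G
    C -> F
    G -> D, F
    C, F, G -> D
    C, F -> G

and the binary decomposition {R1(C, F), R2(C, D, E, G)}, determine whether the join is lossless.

Common attributes: R1 ∩ R2 = {C}.
Closure of {C}: C → F applies, adding F; C, F → G applies, adding G; G → D, F applies, adding D; C, D → E applies, adding E. So (C)⁺ = {C, D, E, F, G}.
This closure contains every attribute of R1, so R1 ∩ R2 → R1. The join is lossless.

Yes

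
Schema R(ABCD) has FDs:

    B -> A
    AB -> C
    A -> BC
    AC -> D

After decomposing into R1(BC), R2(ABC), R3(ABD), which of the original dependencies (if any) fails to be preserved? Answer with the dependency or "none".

B → A lies within R2.
AB → C lies within R2.
A → BC lies within R2.
AC → D: restricted closure across fragments reaches D.
Every dependency is enforceable on the fragments, so the decomposition is dependency-preserving.

none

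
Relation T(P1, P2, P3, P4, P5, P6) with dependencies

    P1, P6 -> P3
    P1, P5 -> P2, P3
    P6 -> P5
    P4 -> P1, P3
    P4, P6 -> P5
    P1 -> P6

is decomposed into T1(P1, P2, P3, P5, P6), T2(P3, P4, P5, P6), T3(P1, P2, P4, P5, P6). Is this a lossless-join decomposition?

Chase test. Columns are P1, P2, P3, P4, P5, P6; row i has aⱼ where attribute j ∈ Ti, else bᵢⱼ.
Initial tableau (one row per fragment):
  row 1: a1 a2 a3 b14 a5 a6
  row 2: b21 b22 a3 a4 a5 a6
  row 3: a1 a2 b33 a4 a5 a6
Rows 1 and 3 agree on P1, P6; apply P1, P6→P3 and equate their P3 entries.
Rows 2 and 3 agree on P4; apply P4→P1, P3 and equate their P1, P3 entries.
Rows 1 and 2 agree on P1, P5; apply P1, P5→P2, P3 and equate their P2, P3 entries.
Row 2 is now all distinguished symbols — the join is lossless.

Yes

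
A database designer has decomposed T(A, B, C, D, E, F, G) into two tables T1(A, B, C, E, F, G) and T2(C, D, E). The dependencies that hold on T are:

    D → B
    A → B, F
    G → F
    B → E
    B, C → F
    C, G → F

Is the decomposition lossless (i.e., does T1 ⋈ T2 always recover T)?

Common attributes: T1 ∩ T2 = {C, E}.
No dependency enlarges {C, E}, so (C, E)⁺ = {C, E}.
The closure contains neither all of T1 = {A, B, C, E, F, G} nor all of T2 = {C, D, E}, so the common attributes are not a superkey of either fragment. The join is lossy.

No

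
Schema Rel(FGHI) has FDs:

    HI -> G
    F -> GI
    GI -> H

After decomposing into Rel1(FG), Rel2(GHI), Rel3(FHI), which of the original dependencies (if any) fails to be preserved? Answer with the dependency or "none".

none

HI → G lies within Rel2.
F → GI: restricted closure across fragments reaches GI.
GI → H lies within Rel2.
Every dependency is enforceable on the fragments, so the decomposition is dependency-preserving.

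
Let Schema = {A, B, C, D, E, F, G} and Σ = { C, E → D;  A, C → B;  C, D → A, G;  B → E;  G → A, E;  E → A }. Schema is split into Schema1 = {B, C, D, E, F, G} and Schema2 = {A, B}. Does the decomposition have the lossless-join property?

Yes

Common attributes: Schema1 ∩ Schema2 = {B}.
Closure of {B}: B → E applies, adding E; E → A applies, adding A. So (B)⁺ = {A, B, E}.
This closure contains every attribute of Schema2, so Schema1 ∩ Schema2 → Schema2. The join is lossless.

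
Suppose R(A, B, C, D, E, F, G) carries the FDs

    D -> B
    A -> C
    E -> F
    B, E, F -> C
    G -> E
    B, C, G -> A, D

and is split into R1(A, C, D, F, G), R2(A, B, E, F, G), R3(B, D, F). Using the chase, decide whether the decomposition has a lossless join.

Yes

Chase test. Columns are A, B, C, D, E, F, G; row i has aⱼ where attribute j ∈ Ri, else bᵢⱼ.
Initial tableau (one row per fragment):
  row 1: a1 b12 a3 a4 b15 a6 a7
  row 2: a1 a2 b23 b24 a5 a6 a7
  row 3: b31 a2 b33 a4 b35 a6 b37
Rows 1 and 3 agree on D; apply D→B and equate their B entries.
Rows 1 and 2 agree on A; apply A→C and equate their C entries.
Rows 1 and 2 agree on G; apply G→E and equate their E entries.
Rows 1 and 2 agree on B, C, G; apply B, C, G→A, D and equate their A, D entries.
Row 1 is now all distinguished symbols — the join is lossless.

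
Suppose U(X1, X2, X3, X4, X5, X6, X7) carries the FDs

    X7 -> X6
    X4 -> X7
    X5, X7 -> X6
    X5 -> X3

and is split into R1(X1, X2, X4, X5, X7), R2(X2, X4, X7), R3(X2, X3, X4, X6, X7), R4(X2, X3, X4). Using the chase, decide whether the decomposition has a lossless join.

Chase test. Columns are X1, X2, X3, X4, X5, X6, X7; row i has aⱼ where attribute j ∈ Ri, else bᵢⱼ.
Initial tableau (one row per fragment):
  row 1: a1 a2 b13 a4 a5 b16 a7
  row 2: b21 a2 b23 a4 b25 b26 a7
  row 3: b31 a2 a3 a4 b35 a6 a7
  row 4: b41 a2 a3 a4 b45 b46 b47
Rows 1 and 2 agree on X7; apply X7→X6 and equate their X6 entries.
Rows 1 and 3 agree on X7; apply X7→X6 and equate their X6 entries.
Rows 1 and 4 agree on X4; apply X4→X7 and equate their X7 entries.
Rows 1 and 4 agree on X7; apply X7→X6 and equate their X6 entries.
No row becomes fully distinguished — the join is lossy.

No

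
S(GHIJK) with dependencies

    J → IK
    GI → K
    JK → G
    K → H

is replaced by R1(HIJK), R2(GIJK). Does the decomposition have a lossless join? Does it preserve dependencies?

lossless and dependency-preserving

Lossless test: (IJK)⁺ = {GHIJK}, which contains all of one fragment — lossless.
Dependency preservation: every FD's attributes lie within a single fragment, so each can be enforced locally — preserved.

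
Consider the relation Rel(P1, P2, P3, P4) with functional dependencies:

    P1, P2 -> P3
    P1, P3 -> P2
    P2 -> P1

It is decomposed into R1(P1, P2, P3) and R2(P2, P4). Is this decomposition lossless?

Yes

Common attributes: R1 ∩ R2 = {P2}.
Closure of {P2}: P2 → P1 applies, adding P1; P1, P2 → P3 applies, adding P3. So (P2)⁺ = {P1, P2, P3}.
This closure contains every attribute of R1, so R1 ∩ R2 → R1. The join is lossless.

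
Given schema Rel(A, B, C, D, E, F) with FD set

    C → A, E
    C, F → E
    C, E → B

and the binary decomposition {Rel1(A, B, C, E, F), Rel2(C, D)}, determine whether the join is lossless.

No

Common attributes: Rel1 ∩ Rel2 = {C}.
Closure of {C}: C → A, E applies, adding A, E; C, E → B applies, adding B. So (C)⁺ = {A, B, C, E}.
The closure contains neither all of Rel1 = {A, B, C, E, F} nor all of Rel2 = {C, D}, so the common attributes are not a superkey of either fragment. The join is lossy.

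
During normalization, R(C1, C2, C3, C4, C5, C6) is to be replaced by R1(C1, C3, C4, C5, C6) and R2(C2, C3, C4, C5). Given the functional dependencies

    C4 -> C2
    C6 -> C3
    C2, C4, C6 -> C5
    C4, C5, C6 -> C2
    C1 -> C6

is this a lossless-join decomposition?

Common attributes: R1 ∩ R2 = {C3, C4, C5}.
Closure of {C3, C4, C5}: C4 → C2 applies, adding C2. So (C3, C4, C5)⁺ = {C2, C3, C4, C5}.
This closure contains every attribute of R2, so R1 ∩ R2 → R2. The join is lossless.

Yes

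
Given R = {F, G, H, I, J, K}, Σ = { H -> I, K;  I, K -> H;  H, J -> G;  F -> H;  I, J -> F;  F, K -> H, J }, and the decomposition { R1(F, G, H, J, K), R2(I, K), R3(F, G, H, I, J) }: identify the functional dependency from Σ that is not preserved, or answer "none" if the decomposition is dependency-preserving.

I, K -> H

Check I, K → H: no single fragment contains all of {H, I, K}, and the restricted closure of {I, K} across the fragments never reaches {H}.
H → I, K is preserved.
H, J → G is preserved.
F → H is preserved.
I, J → F is preserved.
F, K → H, J is preserved.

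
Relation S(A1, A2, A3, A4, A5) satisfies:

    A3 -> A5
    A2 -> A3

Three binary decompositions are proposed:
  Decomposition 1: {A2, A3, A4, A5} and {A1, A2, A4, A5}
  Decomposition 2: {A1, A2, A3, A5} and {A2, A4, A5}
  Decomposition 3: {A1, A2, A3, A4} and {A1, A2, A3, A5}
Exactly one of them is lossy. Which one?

Decomposition 2

Decomposition 1: common = {A2, A4, A5}, closure = {A2, A3, A4, A5} → lossless.
Decomposition 2: common = {A2, A5}, closure = {A2, A3, A5} → lossy.
Decomposition 3: common = {A1, A2, A3}, closure = {A1, A2, A3, A5} → lossless.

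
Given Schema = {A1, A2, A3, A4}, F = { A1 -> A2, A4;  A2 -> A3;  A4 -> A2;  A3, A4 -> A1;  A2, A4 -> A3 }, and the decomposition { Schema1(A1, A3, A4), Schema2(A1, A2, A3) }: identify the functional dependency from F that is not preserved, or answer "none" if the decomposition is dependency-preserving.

A1 → A2, A4: restricted closure across fragments reaches A2, A4.
A2 → A3 lies within Schema2.
A4 → A2: restricted closure across fragments reaches A2.
A3, A4 → A1 lies within Schema1.
A2, A4 → A3: restricted closure across fragments reaches A3.
Every dependency is enforceable on the fragments, so the decomposition is dependency-preserving.

none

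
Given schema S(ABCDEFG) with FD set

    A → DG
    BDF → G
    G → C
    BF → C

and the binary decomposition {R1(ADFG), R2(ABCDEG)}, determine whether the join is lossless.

No

Common attributes: R1 ∩ R2 = {ADG}.
Closure of {ADG}: G → C applies, adding C. So (ADG)⁺ = {ACDG}.
The closure contains neither all of R1 = {ADFG} nor all of R2 = {ABCDEG}, so the common attributes are not a superkey of either fragment. The join is lossy.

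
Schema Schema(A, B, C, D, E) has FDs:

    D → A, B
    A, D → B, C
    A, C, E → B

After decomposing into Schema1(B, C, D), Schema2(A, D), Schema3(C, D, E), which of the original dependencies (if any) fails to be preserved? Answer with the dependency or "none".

A, C, E → B

Check A, C, E → B: no single fragment contains all of {A, B, C, E}, and the restricted closure of {A, C, E} across the fragments never reaches {B}.
D → A, B is preserved.
A, D → B, C is preserved.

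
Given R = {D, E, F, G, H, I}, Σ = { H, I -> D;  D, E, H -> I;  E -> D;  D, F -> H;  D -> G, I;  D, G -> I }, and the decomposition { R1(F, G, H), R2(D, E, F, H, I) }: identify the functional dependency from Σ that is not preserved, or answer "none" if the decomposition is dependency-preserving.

D -> G, I

Check D → G, I: no single fragment contains all of {D, G, I}, and the restricted closure of {D} across the fragments never reaches {G, I}.
H, I → D is preserved.
D, E, H → I is preserved.
E → D is preserved.
D, F → H is preserved.
D, G → I is preserved.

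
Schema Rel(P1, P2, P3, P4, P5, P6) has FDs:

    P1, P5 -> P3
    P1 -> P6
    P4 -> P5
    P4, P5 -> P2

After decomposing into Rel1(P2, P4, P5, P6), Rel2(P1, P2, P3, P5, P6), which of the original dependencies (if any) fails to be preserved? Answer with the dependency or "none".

P1, P5 → P3 lies within Rel2.
P1 → P6 lies within Rel2.
P4 → P5 lies within Rel1.
P4, P5 → P2 lies within Rel1.
Every dependency is enforceable on the fragments, so the decomposition is dependency-preserving.

none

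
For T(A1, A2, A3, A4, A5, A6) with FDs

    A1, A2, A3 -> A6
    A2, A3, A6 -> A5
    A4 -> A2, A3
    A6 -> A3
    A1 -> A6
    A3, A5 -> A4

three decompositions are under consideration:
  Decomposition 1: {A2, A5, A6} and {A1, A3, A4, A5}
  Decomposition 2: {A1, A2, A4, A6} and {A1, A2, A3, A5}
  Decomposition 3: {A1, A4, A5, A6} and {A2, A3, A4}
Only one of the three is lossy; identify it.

Decomposition 1

Decomposition 1: common = {A5}, closure = {A5} → lossy.
Decomposition 2: common = {A1, A2}, closure = {A1, A2, A3, A4, A5, A6} → lossless.
Decomposition 3: common = {A4}, closure = {A2, A3, A4} → lossless.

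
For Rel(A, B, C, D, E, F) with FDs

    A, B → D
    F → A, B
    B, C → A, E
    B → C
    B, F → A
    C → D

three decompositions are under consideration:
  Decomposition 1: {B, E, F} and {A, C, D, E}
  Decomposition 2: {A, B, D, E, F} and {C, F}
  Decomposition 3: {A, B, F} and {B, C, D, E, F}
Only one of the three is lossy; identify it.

Decomposition 1: common = {E}, closure = {E} → lossy.
Decomposition 2: common = {F}, closure = {A, B, C, D, E, F} → lossless.
Decomposition 3: common = {B, F}, closure = {A, B, C, D, E, F} → lossless.

Decomposition 1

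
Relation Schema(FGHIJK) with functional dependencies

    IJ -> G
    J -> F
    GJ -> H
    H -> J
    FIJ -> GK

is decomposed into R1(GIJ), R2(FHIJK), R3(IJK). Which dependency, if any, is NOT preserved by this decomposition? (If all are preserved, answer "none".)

Check GJ → H: no single fragment contains all of {GHJ}, and the restricted closure of {GJ} across the fragments never reaches {H}.
IJ → G is preserved.
J → F is preserved.
H → J is preserved.
FIJ → GK is preserved.

GJ -> H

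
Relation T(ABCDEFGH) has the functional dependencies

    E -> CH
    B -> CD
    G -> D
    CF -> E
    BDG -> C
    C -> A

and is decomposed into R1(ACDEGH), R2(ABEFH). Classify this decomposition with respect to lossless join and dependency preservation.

Lossless test: (AEH)⁺ = {ACEH}, which is a superkey of neither fragment — lossy.
Dependency preservation: the restricted closure of {B} across the fragments never reaches {CD}, so B → CD cannot be enforced without a join — not preserved.

lossy and not dependency-preserving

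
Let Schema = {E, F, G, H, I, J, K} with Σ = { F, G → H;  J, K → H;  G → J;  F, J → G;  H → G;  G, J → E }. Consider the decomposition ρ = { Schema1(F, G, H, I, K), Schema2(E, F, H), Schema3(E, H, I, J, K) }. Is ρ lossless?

Yes

Chase test. Columns are E, F, G, H, I, J, K; row i has aⱼ where attribute j ∈ Schemai, else bᵢⱼ.
Initial tableau (one row per fragment):
  row 1: b11 a2 a3 a4 a5 b16 a7
  row 2: a1 a2 b23 a4 b25 b26 b27
  row 3: a1 b32 b33 a4 a5 a6 a7
Rows 1 and 2 agree on H; apply H→G and equate their G entries.
Rows 1 and 3 agree on H; apply H→G and equate their G entries.
Rows 1 and 2 agree on G; apply G→J and equate their J entries.
Rows 1 and 3 agree on G; apply G→J and equate their J entries.
Rows 1 and 2 agree on G, J; apply G, J→E and equate their E entries.
Row 1 is now all distinguished symbols — the join is lossless.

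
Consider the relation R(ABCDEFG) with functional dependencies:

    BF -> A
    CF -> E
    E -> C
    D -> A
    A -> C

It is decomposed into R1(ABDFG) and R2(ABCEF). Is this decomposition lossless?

Yes

Common attributes: R1 ∩ R2 = {ABF}.
Closure of {ABF}: A → C applies, adding C; CF → E applies, adding E. So (ABF)⁺ = {ABCEF}.
This closure contains every attribute of R2, so R1 ∩ R2 → R2. The join is lossless.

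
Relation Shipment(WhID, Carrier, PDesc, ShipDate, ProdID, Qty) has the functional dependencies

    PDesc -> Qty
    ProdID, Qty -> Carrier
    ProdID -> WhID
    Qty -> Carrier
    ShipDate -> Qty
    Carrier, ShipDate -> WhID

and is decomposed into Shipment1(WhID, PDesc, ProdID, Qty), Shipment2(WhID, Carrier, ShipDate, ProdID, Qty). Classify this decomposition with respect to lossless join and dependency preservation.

Lossless test: (WhID, ProdID, Qty)⁺ = {WhID, Carrier, ProdID, Qty}, which is a superkey of neither fragment — lossy.
Dependency preservation: every FD's attributes lie within a single fragment, so each can be enforced locally — preserved.

lossy but dependency-preserving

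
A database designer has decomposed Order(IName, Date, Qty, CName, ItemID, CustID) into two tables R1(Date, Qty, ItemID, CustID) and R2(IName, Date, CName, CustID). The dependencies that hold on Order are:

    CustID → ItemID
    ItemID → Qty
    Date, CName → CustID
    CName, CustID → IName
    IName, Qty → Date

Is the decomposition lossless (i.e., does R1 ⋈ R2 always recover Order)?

Common attributes: R1 ∩ R2 = {Date, CustID}.
Closure of {Date, CustID}: CustID → ItemID applies, adding ItemID; ItemID → Qty applies, adding Qty. So (Date, CustID)⁺ = {Date, Qty, ItemID, CustID}.
This closure contains every attribute of R1, so R1 ∩ R2 → R1. The join is lossless.

Yes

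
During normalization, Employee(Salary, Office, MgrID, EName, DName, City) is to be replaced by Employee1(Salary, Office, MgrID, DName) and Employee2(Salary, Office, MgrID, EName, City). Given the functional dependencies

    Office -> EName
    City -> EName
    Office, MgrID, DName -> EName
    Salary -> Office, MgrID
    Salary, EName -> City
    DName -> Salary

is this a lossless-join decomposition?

Yes

Common attributes: Employee1 ∩ Employee2 = {Salary, Office, MgrID}.
Closure of {Salary, Office, MgrID}: Office → EName applies, adding EName; Salary, EName → City applies, adding City. So (Salary, Office, MgrID)⁺ = {Salary, Office, MgrID, EName, City}.
This closure contains every attribute of Employee2, so Employee1 ∩ Employee2 → Employee2. The join is lossless.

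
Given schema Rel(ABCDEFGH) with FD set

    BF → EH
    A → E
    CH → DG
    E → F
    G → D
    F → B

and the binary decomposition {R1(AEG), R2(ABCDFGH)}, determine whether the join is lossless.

Yes

Common attributes: R1 ∩ R2 = {AG}.
Closure of {AG}: A → E applies, adding E; E → F applies, adding F; G → D applies, adding D; F → B applies, adding B; BF → EH applies, adding H. So (AG)⁺ = {ABDEFGH}.
This closure contains every attribute of R1, so R1 ∩ R2 → R1. The join is lossless.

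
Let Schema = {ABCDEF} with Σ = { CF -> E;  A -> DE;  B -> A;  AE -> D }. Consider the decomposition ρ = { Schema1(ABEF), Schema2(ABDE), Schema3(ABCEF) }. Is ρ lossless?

Yes

Chase test. Columns are ABCDEF; row i has aⱼ where attribute j ∈ Schemai, else bᵢⱼ.
Initial tableau (one row per fragment):
  row 1: a1 a2 b13 b14 a5 a6
  row 2: a1 a2 b23 a4 a5 b26
  row 3: a1 a2 a3 b34 a5 a6
Rows 1 and 2 agree on A; apply A→DE and equate their DE entries.
Rows 1 and 3 agree on A; apply A→DE and equate their DE entries.
Row 3 is now all distinguished symbols — the join is lossless.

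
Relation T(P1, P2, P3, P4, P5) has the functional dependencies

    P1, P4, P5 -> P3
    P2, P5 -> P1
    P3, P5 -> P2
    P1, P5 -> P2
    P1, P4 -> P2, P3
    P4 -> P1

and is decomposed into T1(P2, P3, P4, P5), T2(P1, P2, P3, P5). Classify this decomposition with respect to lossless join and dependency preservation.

lossless but not dependency-preserving

Lossless test: (P2, P3, P5)⁺ = {P1, P2, P3, P5}, which contains all of one fragment — lossless.
Dependency preservation: the restricted closure of {P4} across the fragments never reaches {P1}, so P4 → P1 cannot be enforced without a join — not preserved.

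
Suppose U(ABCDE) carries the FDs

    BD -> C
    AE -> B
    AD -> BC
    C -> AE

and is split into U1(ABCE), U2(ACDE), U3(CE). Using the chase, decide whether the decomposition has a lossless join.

Chase test. Columns are ABCDE; row i has aⱼ where attribute j ∈ Ui, else bᵢⱼ.
Initial tableau (one row per fragment):
  row 1: a1 a2 a3 b14 a5
  row 2: a1 b22 a3 a4 a5
  row 3: b31 b32 a3 b34 a5
Rows 1 and 2 agree on AE; apply AE→B and equate their B entries.
Rows 1 and 3 agree on C; apply C→AE and equate their AE entries.
Rows 1 and 3 agree on AE; apply AE→B and equate their B entries.
Row 2 is now all distinguished symbols — the join is lossless.

Yes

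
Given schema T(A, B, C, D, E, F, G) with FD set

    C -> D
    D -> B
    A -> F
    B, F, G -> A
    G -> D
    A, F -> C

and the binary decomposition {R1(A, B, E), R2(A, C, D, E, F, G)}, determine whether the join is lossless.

Yes

Common attributes: R1 ∩ R2 = {A, E}.
Closure of {A, E}: A → F applies, adding F; A, F → C applies, adding C; C → D applies, adding D; D → B applies, adding B. So (A, E)⁺ = {A, B, C, D, E, F}.
This closure contains every attribute of R1, so R1 ∩ R2 → R1. The join is lossless.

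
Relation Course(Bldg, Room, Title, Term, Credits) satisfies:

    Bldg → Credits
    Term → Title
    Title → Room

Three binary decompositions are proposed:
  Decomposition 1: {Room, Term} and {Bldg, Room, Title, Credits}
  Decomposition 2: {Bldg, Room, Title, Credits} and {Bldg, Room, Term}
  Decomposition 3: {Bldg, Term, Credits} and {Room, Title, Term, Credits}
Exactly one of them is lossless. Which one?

Decomposition 3

Decomposition 1: common = {Room}, closure = {Room} → lossy.
Decomposition 2: common = {Bldg, Room}, closure = {Bldg, Room, Credits} → lossy.
Decomposition 3: common = {Term, Credits}, closure = {Room, Title, Term, Credits} → lossless.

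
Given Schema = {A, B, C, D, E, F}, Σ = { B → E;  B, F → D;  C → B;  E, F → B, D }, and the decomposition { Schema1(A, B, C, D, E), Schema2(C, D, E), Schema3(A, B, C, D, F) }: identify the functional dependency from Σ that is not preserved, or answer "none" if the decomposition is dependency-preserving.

Check E, F → B, D: no single fragment contains all of {B, D, E, F}, and the restricted closure of {E, F} across the fragments never reaches {B, D}.
B → E is preserved.
B, F → D is preserved.
C → B is preserved.

E, F → B, D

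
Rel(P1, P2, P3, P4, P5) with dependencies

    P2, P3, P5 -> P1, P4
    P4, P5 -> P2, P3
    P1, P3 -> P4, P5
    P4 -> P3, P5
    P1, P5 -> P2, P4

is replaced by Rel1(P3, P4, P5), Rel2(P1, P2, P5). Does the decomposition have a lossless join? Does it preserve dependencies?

Lossless test: (P5)⁺ = {P5}, which is a superkey of neither fragment — lossy.
Dependency preservation: the restricted closure of {P2, P3, P5} across the fragments never reaches {P1, P4}, so P2, P3, P5 → P1, P4 cannot be enforced without a join — not preserved.

lossy and not dependency-preserving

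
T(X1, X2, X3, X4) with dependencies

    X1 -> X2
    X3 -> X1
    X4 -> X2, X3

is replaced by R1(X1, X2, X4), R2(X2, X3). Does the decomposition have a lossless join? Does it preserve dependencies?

lossy and not dependency-preserving

Lossless test: (X2)⁺ = {X2}, which is a superkey of neither fragment — lossy.
Dependency preservation: the restricted closure of {X3} across the fragments never reaches {X1}, so X3 → X1 cannot be enforced without a join — not preserved.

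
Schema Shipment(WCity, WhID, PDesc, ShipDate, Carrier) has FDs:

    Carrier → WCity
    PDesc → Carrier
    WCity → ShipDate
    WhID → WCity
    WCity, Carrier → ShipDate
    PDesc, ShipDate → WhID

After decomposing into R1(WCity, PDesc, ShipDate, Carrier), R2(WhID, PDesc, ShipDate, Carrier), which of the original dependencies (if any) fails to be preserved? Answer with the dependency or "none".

Check WhID → WCity: no single fragment contains all of {WCity, WhID}, and the restricted closure of {WhID} across the fragments never reaches {WCity}.
Carrier → WCity is preserved.
PDesc → Carrier is preserved.
WCity → ShipDate is preserved.
WCity, Carrier → ShipDate is preserved.
PDesc, ShipDate → WhID is preserved.

WhID → WCity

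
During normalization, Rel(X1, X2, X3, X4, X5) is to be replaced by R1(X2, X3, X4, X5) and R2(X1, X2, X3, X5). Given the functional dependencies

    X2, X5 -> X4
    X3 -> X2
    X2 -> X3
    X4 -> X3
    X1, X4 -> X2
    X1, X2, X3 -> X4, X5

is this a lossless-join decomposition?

Yes

Common attributes: R1 ∩ R2 = {X2, X3, X5}.
Closure of {X2, X3, X5}: X2, X5 → X4 applies, adding X4. So (X2, X3, X5)⁺ = {X2, X3, X4, X5}.
This closure contains every attribute of R1, so R1 ∩ R2 → R1. The join is lossless.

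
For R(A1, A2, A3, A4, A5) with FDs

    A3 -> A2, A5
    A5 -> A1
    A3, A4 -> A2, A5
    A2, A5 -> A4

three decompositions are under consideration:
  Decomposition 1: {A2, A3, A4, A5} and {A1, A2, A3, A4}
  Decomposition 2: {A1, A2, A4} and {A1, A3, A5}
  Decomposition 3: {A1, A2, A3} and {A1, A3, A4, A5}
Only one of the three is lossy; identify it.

Decomposition 1: common = {A2, A3, A4}, closure = {A1, A2, A3, A4, A5} → lossless.
Decomposition 2: common = {A1}, closure = {A1} → lossy.
Decomposition 3: common = {A1, A3}, closure = {A1, A2, A3, A4, A5} → lossless.

Decomposition 2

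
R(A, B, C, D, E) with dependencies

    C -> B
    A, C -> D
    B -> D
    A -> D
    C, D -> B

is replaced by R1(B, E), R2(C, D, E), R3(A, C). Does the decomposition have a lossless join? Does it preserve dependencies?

lossy and not dependency-preserving

Lossless test (chase): Rows 2 and 3 agree on C; apply C→B and equate their B entries. Rows 2 and 3 agree on B; apply B→D and equate their D entries. No row becomes fully distinguished — the join is lossy.
Dependency preservation: the restricted closure of {C} across the fragments never reaches {B}, so C → B cannot be enforced without a join — not preserved.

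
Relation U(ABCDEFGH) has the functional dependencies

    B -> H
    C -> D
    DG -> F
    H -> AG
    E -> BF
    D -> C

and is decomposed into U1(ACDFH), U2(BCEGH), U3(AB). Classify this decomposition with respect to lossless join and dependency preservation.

Lossless test (chase): Rows 2 and 3 agree on B; apply B→H and equate their H entries. Rows 1 and 2 agree on C; apply C→D and equate their D entries. Rows 1 and 2 agree on H; apply H→AG and equate their AG entries. Rows 1 and 3 agree on H; apply H→AG and equate their AG entries. Rows 1 and 2 agree on DG; apply DG→F and equate their F entries. Row 2 is now all distinguished symbols — the join is lossless.
Dependency preservation: the restricted closure of {DG} across the fragments never reaches {F}, so DG → F cannot be enforced without a join — not preserved.

lossless but not dependency-preserving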